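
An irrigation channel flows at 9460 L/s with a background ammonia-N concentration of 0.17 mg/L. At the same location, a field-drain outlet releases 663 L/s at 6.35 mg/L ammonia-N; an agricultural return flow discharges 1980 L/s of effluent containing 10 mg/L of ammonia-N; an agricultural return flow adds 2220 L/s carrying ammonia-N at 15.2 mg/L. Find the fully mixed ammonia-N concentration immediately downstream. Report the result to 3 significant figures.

4.14 mg/L

Flow-weighted average: C = (9460·0.1700 + 663.0·6.350 + 1980·10.00 + 2220·15.20) / 14320 = 59360/14320 = 4.145 mg/L.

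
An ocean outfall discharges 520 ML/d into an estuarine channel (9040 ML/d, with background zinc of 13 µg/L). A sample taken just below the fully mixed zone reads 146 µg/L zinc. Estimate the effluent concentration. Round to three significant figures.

Mass balance: 9040·13.00 + 520.0·Cₑ = 9560·146.0
→ Cₑ = (9560·146.0 − 9040·13.00) / 520.0 = 2458 µg/L.

2460 µg/L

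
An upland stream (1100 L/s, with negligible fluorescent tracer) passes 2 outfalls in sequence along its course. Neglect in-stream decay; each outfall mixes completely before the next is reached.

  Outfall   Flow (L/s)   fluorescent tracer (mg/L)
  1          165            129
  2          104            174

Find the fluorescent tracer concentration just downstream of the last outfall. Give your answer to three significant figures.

28.8 mg/L

After outfall 1: Q = 1100 + 165.0 = 1265 L/s; C = (1100·0 + 165.0·129.0)/1265 = 16.83 mg/L.
After outfall 2: Q = 1265 + 104.0 = 1369 L/s; C = (1265·16.83 + 104.0·174.0)/1369 = 28.77 mg/L.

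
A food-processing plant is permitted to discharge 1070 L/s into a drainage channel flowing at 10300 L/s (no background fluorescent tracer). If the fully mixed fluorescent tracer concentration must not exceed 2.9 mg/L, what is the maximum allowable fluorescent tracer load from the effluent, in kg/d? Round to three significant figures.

Mass balance at the limit: 10300·0 + 1070·Cₑ = 11370·2.9 → Cₑ = 30.82 mg/L.
1070 L/s = 1.070 m³/s. Load = 1.070 m³/s × 30.82 g/m³ × 86 400 s/d = 2849 kg/d.

2850 kg/d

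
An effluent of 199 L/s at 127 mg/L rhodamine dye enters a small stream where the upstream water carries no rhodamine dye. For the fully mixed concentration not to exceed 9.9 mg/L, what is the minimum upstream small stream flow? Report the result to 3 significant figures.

2350 L/s

Set C_mix = 9.9: (Q·0 + 199.0·127.0) / (Q + 199.0) = 9.9
→ Q = 199.0·(127.0 − 9.9)/(9.9 − 0) = 2354 L/s.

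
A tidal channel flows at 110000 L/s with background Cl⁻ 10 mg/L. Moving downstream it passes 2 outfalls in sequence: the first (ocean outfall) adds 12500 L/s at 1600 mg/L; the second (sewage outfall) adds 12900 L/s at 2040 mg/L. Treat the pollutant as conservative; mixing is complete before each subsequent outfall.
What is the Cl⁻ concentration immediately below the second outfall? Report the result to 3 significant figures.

350 mg/L

After outfall 1: Q = 110000 + 12500 = 122500 L/s; C = (110000·10.00 + 12500·1600)/122500 = 172.2 mg/L.
After outfall 2: Q = 122500 + 12900 = 135400 L/s; C = (122500·172.2 + 12900·2040)/135400 = 350.2 mg/L.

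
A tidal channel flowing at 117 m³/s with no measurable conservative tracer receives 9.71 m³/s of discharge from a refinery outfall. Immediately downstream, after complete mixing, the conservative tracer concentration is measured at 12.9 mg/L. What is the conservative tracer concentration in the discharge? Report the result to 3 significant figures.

Mass balance: 117.0·0 + 9.710·Cₑ = 126.7·12.90
→ Cₑ = (126.7·12.90 − 117.0·0) / 9.710 = 168.3 mg/L.

168 mg/L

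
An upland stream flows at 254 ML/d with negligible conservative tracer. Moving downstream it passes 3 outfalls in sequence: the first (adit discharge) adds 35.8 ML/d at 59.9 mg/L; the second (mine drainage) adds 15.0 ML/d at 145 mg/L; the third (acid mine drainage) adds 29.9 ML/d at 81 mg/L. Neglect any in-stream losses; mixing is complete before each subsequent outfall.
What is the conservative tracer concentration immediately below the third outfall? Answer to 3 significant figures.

20.1 mg/L

After outfall 1: Q = 254.0 + 35.80 = 289.8 ML/d; C = (254.0·0 + 35.80·59.90)/289.8 = 7.400 mg/L.
After outfall 2: Q = 289.8 + 15.00 = 304.8 ML/d; C = (289.8·7.400 + 15.00·145.0)/304.8 = 14.17 mg/L.
After outfall 3: Q = 304.8 + 29.90 = 334.7 ML/d; C = (304.8·14.17 + 29.90·81.00)/334.7 = 20.14 mg/L.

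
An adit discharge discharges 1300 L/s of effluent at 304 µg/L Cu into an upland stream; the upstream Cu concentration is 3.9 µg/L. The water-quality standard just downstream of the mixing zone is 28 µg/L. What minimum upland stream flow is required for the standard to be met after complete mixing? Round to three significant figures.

14900 L/s

Set C_mix = 28: (Q·3.900 + 1300·304.0) / (Q + 1300) = 28
→ Q = 1300·(304.0 − 28)/(28 − 3.900) = 14890 L/s.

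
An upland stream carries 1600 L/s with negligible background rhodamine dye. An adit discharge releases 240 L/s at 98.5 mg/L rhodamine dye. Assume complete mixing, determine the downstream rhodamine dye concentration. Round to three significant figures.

After mixing, C = (1600·0 + 240.0·98.50) / 1840 = 23640/1840 = 12.85 mg/L.

12.8 mg/L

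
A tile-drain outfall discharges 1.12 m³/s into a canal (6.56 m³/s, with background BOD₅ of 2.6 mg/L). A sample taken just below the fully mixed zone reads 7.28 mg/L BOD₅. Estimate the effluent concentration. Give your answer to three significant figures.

Mass balance: 6.560·2.600 + 1.120·Cₑ = 7.680·7.280
→ Cₑ = (7.680·7.280 − 6.560·2.600) / 1.120 = 34.69 mg/L.

34.7 mg/L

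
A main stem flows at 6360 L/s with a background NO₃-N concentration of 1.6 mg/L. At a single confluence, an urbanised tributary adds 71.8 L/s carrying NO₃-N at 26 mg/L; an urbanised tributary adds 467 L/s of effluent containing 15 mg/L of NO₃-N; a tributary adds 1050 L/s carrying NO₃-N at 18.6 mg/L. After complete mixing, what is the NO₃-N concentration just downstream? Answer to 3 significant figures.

4.85 mg/L

Mass balance: C = (6360·1.600 + 71.80·26.00 + 467.0·15.00 + 1050·18.60) / 7949 = 38580/7949 = 4.853 mg/L.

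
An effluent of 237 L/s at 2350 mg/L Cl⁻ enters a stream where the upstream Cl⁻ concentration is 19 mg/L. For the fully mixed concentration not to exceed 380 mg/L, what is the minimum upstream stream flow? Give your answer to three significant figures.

1290 L/s

Set C_mix = 380: (Q·19.00 + 237.0·2350) / (Q + 237.0) = 380
→ Q = 237.0·(2350 − 380)/(380 − 19.00) = 1293 L/s.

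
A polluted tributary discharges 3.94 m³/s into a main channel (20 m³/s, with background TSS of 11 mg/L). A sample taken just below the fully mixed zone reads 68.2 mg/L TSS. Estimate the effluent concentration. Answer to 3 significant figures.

359 mg/L

Mass balance: 20.00·11.00 + 3.940·Cₑ = 23.94·68.20
→ Cₑ = (23.94·68.20 − 20.00·11.00) / 3.940 = 358.6 mg/L.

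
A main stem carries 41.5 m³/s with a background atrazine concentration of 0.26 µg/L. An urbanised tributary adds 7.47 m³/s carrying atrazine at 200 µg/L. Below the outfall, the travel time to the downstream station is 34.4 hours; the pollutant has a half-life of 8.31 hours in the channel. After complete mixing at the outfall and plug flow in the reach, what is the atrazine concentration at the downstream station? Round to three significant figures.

1.74 µg/L

Mixed concentration C = ΣQC/ΣQ = (41.50·0.2600 + 7.470·200.0) / 48.97 = 1505/48.97 = 30.73 µg/L.
Half-life 8.31 h → k = ln 2 / 8.31 = 0.08341 h⁻¹ = 2.002 d⁻¹.
Decay over the reach: 30.73·exp(−kt) = 30.73·0.05674 = 1.743 µg/L.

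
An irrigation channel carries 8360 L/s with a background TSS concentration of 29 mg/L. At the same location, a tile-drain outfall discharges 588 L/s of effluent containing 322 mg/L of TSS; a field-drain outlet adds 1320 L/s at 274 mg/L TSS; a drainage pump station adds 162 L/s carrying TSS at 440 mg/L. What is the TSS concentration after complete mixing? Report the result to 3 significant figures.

After mixing, C = (8360·29.00 + 588.0·322.0 + 1320·274.0 + 162.0·440.0) / 10430 = 864700/10430 = 82.91 mg/L.

82.9 mg/L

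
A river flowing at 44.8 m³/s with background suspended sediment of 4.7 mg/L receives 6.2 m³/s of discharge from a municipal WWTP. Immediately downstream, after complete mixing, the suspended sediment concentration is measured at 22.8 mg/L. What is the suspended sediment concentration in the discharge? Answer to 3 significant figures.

Mass balance: 44.80·4.700 + 6.200·Cₑ = 51.00·22.80
→ Cₑ = (51.00·22.80 − 44.80·4.700) / 6.200 = 153.6 mg/L.

154 mg/L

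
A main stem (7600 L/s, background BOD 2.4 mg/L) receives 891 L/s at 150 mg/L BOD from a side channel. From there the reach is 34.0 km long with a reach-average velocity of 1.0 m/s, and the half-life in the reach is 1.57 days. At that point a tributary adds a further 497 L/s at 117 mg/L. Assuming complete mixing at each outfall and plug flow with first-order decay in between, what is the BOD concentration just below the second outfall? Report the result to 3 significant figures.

20.7 mg/L

Flow-weighted average: C = (7600·2.400 + 891.0·150.0) / 8491 = 151900/8491 = 17.89 mg/L; combined flow 8491 L/s.
Travel time t = 34.0·1000 / 1.0 = 34000 s = 9.444 h.
Half-life 1.57 d → k = ln 2 / 1.57 = 0.4415 d⁻¹.
After decay, C = 17.89 × e^(−kt) = 17.89 × 0.8405 = 15.04 mg/L.
At the second outfall, C = (8491·15.04 + 497.0·117.0) / (8491 + 497.0) = 20.67 mg/L.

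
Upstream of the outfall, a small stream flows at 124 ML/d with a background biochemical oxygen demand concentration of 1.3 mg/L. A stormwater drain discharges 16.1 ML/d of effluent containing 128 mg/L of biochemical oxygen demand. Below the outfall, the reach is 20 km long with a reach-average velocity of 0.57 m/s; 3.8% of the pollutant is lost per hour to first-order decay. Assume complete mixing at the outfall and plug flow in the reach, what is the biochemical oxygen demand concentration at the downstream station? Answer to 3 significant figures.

10.9 mg/L

Conservation of mass: C = (124.0·1.300 + 16.10·128.0) / 140.1 = 2222/140.1 = 15.86 mg/L.
Travel time t = 20·1000 / 0.57 = 35090 s = 9.747 h.
3.8%/h lost → k = −ln(1 − 0.038) = 0.03874 h⁻¹.
First-order decay: C = 15.86·exp(−k·t) = 15.86·0.6855 = 10.87 mg/L.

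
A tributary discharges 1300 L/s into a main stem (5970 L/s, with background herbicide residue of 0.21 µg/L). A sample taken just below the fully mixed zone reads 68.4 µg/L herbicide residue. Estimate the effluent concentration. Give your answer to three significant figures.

Mass balance: 5970·0.2100 + 1300·Cₑ = 7270·68.40
→ Cₑ = (7270·68.40 − 5970·0.2100) / 1300 = 381.5 µg/L.

382 µg/L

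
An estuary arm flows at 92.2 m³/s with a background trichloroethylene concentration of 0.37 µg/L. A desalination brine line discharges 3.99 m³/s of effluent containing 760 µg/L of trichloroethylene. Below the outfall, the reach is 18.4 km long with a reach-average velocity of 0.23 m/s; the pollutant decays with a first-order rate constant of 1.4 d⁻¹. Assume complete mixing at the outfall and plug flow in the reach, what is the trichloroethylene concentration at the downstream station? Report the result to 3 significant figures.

After mixing, C = (92.20·0.3700 + 3.990·760.0) / 96.19 = 3067/96.19 = 31.88 µg/L.
Travel time t = 18.4·1000 / 0.23 = 80000 s = 22.22 h.
First-order decay: C = 31.88·exp(−k·t) = 31.88·0.2735 = 8.720 µg/L.

8.72 µg/L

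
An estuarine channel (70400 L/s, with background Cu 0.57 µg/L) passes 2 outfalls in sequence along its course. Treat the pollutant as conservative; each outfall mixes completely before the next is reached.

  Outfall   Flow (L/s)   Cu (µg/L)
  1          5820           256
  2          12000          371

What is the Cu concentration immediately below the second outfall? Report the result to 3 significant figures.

Below outfall 1: Q → 76220 L/s, C = (70400·0.5700 + 5820·256.0)/76220 = 20.07 µg/L.
Below outfall 2: Q → 88220 L/s, C = (76220·20.07 + 12000·371.0)/88220 = 67.81 µg/L.

67.8 µg/L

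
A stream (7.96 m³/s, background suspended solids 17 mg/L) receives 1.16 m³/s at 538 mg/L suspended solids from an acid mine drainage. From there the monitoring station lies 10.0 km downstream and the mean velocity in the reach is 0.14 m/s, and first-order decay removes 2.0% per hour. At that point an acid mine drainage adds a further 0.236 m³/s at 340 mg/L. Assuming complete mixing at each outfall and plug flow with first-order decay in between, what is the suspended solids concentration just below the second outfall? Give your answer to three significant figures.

62.9 mg/L

Conservation of mass: C = (7.960·17.00 + 1.160·538.0) / 9.120 = 759.4/9.120 = 83.27 mg/L; combined flow 9.120 m³/s.
Travel time t = 10.0·1000 / 0.14 = 71430 s = 19.84 h.
2.0%/h lost → k = −ln(1 − 0.02) = 0.02020 h⁻¹.
First-order decay: C = 83.27·exp(−k·t) = 83.27·0.6698 = 55.77 mg/L.
Second outfall: C = (9.120·55.77 + 0.2360·340.0)/9.356 = 62.94 mg/L.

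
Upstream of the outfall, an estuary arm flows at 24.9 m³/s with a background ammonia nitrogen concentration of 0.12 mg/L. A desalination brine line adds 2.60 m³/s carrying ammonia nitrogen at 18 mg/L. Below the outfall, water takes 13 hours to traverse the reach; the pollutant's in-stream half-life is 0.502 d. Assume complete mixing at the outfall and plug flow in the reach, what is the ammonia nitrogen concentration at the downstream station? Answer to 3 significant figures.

After mixing, C = (24.90·0.1200 + 2.600·18.00) / 27.50 = 49.79/27.50 = 1.810 mg/L.
Half-life 0.502 d → k = ln 2 / 0.502 = 1.381 d⁻¹.
First-order decay: C = 1.810·exp(−k·t) = 1.810·0.4734 = 0.8570 mg/L.

0.857 mg/L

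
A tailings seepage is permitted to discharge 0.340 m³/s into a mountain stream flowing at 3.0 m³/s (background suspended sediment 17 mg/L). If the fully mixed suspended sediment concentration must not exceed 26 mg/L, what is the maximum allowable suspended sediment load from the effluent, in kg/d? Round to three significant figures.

3100 kg/d

Mass balance at the limit: 3.000·17.00 + 0.3400·Cₑ = 3.340·26 → Cₑ = 105.4 mg/L.
Load = 0.3400 m³/s × 105.4 g/m³ × 86 400 s/d = 3097 kg/d.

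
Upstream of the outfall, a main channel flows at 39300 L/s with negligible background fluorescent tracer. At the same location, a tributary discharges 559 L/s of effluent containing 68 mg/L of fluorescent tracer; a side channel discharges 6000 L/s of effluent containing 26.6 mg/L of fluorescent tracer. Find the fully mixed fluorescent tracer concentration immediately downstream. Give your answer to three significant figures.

Mass balance: C = (39300·0 + 559.0·68.00 + 6000·26.60) / 45860 = 197600/45860 = 4.309 mg/L.

4.31 mg/L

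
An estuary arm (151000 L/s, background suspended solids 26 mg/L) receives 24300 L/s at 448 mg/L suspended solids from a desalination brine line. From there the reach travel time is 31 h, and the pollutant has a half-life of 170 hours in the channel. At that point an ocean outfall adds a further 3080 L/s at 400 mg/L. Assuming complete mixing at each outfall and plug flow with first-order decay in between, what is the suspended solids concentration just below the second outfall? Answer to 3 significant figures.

80.1 mg/L

After mixing, C = (151000·26.00 + 24300·448.0) / 175300 = 14810000/175300 = 84.50 mg/L; combined flow 175300 L/s.
Half-life 170 h → k = ln 2 / 170 = 0.004077 h⁻¹ = 0.09786 d⁻¹.
After decay, C = 84.50 × e^(−kt) = 84.50 × 0.8813 = 74.46 mg/L.
Second outfall: C = (175300·74.46 + 3080·400.0)/178400 = 80.09 mg/L.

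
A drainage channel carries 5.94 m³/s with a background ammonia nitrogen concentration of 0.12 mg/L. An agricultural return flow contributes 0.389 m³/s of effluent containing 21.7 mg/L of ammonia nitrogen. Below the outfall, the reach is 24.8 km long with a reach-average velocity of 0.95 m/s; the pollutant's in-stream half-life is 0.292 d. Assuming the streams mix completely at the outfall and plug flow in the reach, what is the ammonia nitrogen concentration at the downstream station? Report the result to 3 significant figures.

After mixing, C = (5.940·0.1200 + 0.3890·21.70) / 6.329 = 9.154/6.329 = 1.446 mg/L.
Travel time t = 24.8·1000 / 0.95 = 26110 s = 7.251 h.
Half-life 0.292 d → k = ln 2 / 0.292 = 2.374 d⁻¹.
After decay, C = 1.446 × e^(−kt) = 1.446 × 0.4881 = 0.7060 mg/L.

0.706 mg/L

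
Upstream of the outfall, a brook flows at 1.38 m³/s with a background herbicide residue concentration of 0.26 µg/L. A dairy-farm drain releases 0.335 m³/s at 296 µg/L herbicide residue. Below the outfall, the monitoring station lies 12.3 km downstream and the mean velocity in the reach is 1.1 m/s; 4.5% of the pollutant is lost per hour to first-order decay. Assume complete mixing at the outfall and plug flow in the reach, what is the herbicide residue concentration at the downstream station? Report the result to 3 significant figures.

50.3 µg/L

Mass balance: C = (1.380·0.2600 + 0.3350·296.0) / 1.715 = 99.52/1.715 = 58.03 µg/L.
Travel time t = 12.3·1000 / 1.1 = 11180 s = 3.106 h.
4.5%/h lost → k = −ln(1 − 0.045) = 0.04604 h⁻¹.
First-order decay: C = 58.03·exp(−k·t) = 58.03·0.8667 = 50.30 µg/L.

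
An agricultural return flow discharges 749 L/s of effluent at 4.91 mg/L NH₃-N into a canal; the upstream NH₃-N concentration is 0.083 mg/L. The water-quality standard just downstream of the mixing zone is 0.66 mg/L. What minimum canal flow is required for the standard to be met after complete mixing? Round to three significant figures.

Set C_mix = 0.66: (Q·0.08300 + 749.0·4.910) / (Q + 749.0) = 0.66
→ Q = 749.0·(4.910 − 0.66)/(0.66 − 0.08300) = 5517 L/s.

5520 L/s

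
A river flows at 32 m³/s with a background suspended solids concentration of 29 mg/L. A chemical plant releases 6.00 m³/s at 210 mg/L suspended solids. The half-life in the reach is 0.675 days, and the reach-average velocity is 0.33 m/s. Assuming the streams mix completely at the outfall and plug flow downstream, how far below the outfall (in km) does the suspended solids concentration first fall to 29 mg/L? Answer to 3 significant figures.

Mixed concentration C = ΣQC/ΣQ = (32.00·29.00 + 6.000·210.0) / 38.00 = 2188/38.00 = 57.58 mg/L.
Half-life 0.675 d → k = ln 2 / 0.675 = 1.027 d⁻¹.
Set 57.58·exp(−k·t) = 29 → t = ln(57.58/29)/k = 57710 s = 16.03 h.
Distance = v·t = 0.33·57710 = 19040 m = 19.04 km.

19.0 km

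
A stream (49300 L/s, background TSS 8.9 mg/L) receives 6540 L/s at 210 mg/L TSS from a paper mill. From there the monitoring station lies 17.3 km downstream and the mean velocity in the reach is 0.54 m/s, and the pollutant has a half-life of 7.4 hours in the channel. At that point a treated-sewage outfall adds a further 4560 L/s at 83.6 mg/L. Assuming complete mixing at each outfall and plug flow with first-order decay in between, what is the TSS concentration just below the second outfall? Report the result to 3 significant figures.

Mixed concentration C = ΣQC/ΣQ = (49300·8.900 + 6540·210.0) / 55840 = 1812000/55840 = 32.45 mg/L; combined flow 55840 L/s.
Travel time t = 17.3·1000 / 0.54 = 32040 s = 8.899 h.
Half-life 7.4 h → k = ln 2 / 7.4 = 0.09367 h⁻¹ = 2.248 d⁻¹.
After decay, C = 32.45 × e^(−kt) = 32.45 × 0.4345 = 14.10 mg/L.
Second outfall: C = (55840·14.10 + 4560·83.60)/60400 = 19.35 mg/L.

19.3 mg/L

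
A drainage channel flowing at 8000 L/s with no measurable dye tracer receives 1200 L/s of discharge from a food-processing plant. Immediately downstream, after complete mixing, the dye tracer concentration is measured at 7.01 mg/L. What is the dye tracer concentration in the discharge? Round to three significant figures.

Mass balance: 8000·0 + 1200·Cₑ = 9200·7.010
→ Cₑ = (9200·7.010 − 8000·0) / 1200 = 53.74 mg/L.

53.7 mg/L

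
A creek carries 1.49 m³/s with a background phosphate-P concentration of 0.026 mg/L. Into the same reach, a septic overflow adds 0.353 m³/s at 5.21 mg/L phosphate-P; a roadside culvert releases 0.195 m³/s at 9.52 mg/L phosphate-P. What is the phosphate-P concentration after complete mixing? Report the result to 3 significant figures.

Mass balance: C = (1.490·0.02600 + 0.3530·5.210 + 0.1950·9.520) / 2.038 = 3.734/2.038 = 1.832 mg/L.

1.83 mg/L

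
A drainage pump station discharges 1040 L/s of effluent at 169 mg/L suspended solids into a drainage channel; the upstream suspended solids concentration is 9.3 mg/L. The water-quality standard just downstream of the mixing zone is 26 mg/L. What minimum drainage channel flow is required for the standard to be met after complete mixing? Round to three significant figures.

8910 L/s

Set C_mix = 26: (Q·9.300 + 1040·169.0) / (Q + 1040) = 26
→ Q = 1040·(169.0 − 26)/(26 − 9.300) = 8905 L/s.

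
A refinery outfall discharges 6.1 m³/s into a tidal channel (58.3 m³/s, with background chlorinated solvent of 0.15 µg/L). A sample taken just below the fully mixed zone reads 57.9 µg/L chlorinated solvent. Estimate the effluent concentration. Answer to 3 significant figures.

610 µg/L

Mass balance: 58.30·0.1500 + 6.100·Cₑ = 64.40·57.90
→ Cₑ = (64.40·57.90 − 58.30·0.1500) / 6.100 = 609.8 µg/L.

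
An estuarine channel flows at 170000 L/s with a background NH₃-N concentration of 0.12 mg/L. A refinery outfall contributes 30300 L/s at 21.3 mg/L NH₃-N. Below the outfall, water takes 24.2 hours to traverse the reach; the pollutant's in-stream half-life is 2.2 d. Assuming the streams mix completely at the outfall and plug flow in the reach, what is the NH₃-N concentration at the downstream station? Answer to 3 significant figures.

2.42 mg/L

Mixed concentration C = ΣQC/ΣQ = (170000·0.1200 + 30300·21.30) / 200300 = 665800/200300 = 3.324 mg/L.
Half-life 2.2 d → k = ln 2 / 2.2 = 0.3151 d⁻¹.
After decay, C = 3.324 × e^(−kt) = 3.324 × 0.7278 = 2.419 mg/L.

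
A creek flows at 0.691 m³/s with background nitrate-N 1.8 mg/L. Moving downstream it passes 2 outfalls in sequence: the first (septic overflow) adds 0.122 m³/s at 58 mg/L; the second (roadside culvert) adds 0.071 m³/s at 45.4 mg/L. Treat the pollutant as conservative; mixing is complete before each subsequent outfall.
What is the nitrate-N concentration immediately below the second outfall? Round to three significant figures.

Below outfall 1: Q → 0.8130 m³/s, C = (0.6910·1.800 + 0.1220·58.00)/0.8130 = 10.23 mg/L.
Below outfall 2: Q → 0.8840 m³/s, C = (0.8130·10.23 + 0.07100·45.40)/0.8840 = 13.06 mg/L.

13.1 mg/L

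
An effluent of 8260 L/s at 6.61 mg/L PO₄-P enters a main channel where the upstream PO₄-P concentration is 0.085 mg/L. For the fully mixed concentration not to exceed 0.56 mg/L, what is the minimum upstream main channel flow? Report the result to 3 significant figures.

105000 L/s

Set C_mix = 0.56: (Q·0.08500 + 8260·6.610) / (Q + 8260) = 0.56
→ Q = 8260·(6.610 − 0.56)/(0.56 − 0.08500) = 105200 L/s.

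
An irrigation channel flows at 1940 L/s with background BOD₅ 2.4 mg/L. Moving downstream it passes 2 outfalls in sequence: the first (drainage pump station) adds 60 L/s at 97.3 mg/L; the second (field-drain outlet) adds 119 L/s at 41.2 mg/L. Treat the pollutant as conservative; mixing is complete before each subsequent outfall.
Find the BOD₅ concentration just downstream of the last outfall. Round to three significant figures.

Outfall 1: combined Q = 2000 L/s; C = (1940·2.400 + 60.00·97.30)/2000 = 5.247 mg/L.
Outfall 2: combined Q = 2119 L/s; C = (2000·5.247 + 119.0·41.20)/2119 = 7.266 mg/L.

7.27 mg/L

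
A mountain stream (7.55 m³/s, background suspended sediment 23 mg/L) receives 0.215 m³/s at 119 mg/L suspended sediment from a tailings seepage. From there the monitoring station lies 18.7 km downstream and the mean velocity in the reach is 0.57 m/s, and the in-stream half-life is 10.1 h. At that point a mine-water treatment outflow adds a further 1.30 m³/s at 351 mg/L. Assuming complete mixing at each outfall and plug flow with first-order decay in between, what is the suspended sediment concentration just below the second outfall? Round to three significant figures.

Mixed concentration C = ΣQC/ΣQ = (7.550·23.00 + 0.2150·119.0) / 7.765 = 199.2/7.765 = 25.66 mg/L; combined flow 7.765 m³/s.
Travel time t = 18.7·1000 / 0.57 = 32810 s = 9.113 h.
Half-life 10.1 h → k = ln 2 / 10.1 = 0.06863 h⁻¹ = 1.647 d⁻¹.
Applying C = C₀e^(−kt): 25.66 × 0.5350 = 13.73 mg/L.
Second outfall: C = (7.765·13.73 + 1.300·351.0)/9.065 = 62.10 mg/L.

62.1 mg/L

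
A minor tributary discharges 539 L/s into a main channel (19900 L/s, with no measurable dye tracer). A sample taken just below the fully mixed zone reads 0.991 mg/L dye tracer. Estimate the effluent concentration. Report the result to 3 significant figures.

Mass balance: 19900·0 + 539.0·Cₑ = 20440·0.9910
→ Cₑ = (20440·0.9910 − 19900·0) / 539.0 = 37.58 mg/L.

37.6 mg/L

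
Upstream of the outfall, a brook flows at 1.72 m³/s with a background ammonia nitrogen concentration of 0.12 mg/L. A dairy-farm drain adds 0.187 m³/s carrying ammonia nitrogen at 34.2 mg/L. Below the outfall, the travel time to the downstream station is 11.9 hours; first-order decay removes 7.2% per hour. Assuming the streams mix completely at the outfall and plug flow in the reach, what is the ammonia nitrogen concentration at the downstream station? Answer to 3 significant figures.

1.42 mg/L

Flow-weighted average: C = (1.720·0.1200 + 0.1870·34.20) / 1.907 = 6.602/1.907 = 3.462 mg/L.
7.2%/h lost → k = −ln(1 − 0.072) = 0.07472 h⁻¹.
Decay over the reach: 3.462·exp(−kt) = 3.462·0.4110 = 1.423 mg/L.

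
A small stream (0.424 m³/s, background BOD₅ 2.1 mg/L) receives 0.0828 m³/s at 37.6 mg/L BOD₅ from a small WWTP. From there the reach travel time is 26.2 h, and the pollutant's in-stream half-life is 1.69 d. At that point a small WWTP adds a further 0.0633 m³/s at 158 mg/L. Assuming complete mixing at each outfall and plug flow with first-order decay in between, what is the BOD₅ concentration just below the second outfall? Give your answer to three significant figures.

Flow-weighted average: C = (0.4240·2.100 + 0.08280·37.60) / 0.5068 = 4.004/0.5068 = 7.900 mg/L; combined flow 0.5068 m³/s.
Half-life 1.69 d → k = ln 2 / 1.69 = 0.4101 d⁻¹.
First-order decay: C = 7.900·exp(−k·t) = 7.900·0.6391 = 5.049 mg/L.
Second outfall: C = (0.5068·5.049 + 0.06330·158.0)/0.5701 = 22.03 mg/L.

22.0 mg/L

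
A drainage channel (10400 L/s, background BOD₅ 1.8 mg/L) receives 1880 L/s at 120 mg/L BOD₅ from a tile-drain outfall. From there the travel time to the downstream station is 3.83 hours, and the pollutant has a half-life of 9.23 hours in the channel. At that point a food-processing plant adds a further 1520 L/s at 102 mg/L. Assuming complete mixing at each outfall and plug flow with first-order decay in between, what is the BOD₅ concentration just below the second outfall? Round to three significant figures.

24.5 mg/L

Mass balance: C = (10400·1.800 + 1880·120.0) / 12280 = 244300/12280 = 19.90 mg/L; combined flow 12280 L/s.
Half-life 9.23 h → k = ln 2 / 9.23 = 0.07510 h⁻¹ = 1.802 d⁻¹.
After decay, C = 19.90 × e^(−kt) = 19.90 × 0.7500 = 14.92 mg/L.
Second outfall: C = (12280·14.92 + 1520·102.0)/13800 = 24.51 mg/L.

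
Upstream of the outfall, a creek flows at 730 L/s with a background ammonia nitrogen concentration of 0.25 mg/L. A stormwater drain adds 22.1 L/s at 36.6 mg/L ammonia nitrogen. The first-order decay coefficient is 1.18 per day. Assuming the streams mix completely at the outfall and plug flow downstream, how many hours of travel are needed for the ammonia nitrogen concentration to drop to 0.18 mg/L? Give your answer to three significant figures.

Mixed concentration C = ΣQC/ΣQ = (730.0·0.2500 + 22.10·36.60) / 752.1 = 991.4/752.1 = 1.318 mg/L.
1.318·exp(−k·t) = 0.18 → t = ln(1.318/0.18)/k = 145800 s = 40.50 h.

40.5 h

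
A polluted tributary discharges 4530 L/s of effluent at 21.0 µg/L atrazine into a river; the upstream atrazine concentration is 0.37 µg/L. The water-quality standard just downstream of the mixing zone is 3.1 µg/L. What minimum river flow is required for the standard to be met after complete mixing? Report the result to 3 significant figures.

29700 L/s

Set C_mix = 3.1: (Q·0.3700 + 4530·21.00) / (Q + 4530) = 3.1
→ Q = 4530·(21.00 − 3.1)/(3.1 − 0.3700) = 29700 L/s.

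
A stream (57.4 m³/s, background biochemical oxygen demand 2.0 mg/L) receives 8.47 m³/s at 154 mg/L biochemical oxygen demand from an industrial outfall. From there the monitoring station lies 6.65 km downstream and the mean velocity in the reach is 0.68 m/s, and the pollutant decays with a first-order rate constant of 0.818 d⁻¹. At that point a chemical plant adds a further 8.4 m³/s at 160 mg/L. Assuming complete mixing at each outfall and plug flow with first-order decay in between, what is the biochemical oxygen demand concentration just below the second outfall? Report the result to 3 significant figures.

35.5 mg/L

Mass balance: C = (57.40·2.000 + 8.470·154.0) / 65.87 = 1419/65.87 = 21.55 mg/L; combined flow 65.87 m³/s.
Travel time t = 6.65·1000 / 0.68 = 9779 s = 2.717 h.
Decay over the reach: 21.55·exp(−kt) = 21.55·0.9116 = 19.64 mg/L.
Second outfall: C = (65.87·19.64 + 8.400·160.0)/74.27 = 35.51 mg/L.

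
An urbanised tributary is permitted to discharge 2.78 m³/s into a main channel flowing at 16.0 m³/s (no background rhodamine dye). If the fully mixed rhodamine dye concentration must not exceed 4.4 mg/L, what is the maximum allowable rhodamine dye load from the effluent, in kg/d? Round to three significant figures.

Mass balance at the limit: 16.00·0 + 2.780·Cₑ = 18.78·4.4 → Cₑ = 29.72 mg/L.
Load = 2.780 m³/s × 29.72 g/m³ × 86 400 s/d = 7139 kg/d.

7140 kg/d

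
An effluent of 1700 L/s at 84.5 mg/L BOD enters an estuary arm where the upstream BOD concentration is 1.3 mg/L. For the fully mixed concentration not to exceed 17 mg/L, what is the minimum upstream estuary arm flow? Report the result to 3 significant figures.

Set C_mix = 17: (Q·1.300 + 1700·84.50) / (Q + 1700) = 17
→ Q = 1700·(84.50 − 17)/(17 − 1.300) = 7309 L/s.

7310 L/s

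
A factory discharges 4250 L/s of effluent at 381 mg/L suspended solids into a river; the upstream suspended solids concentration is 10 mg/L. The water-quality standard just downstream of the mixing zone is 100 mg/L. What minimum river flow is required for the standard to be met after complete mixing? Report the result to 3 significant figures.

Set C_mix = 100: (Q·10.00 + 4250·381.0) / (Q + 4250) = 100
→ Q = 4250·(381.0 − 100)/(100 − 10.00) = 13270 L/s.

13300 L/s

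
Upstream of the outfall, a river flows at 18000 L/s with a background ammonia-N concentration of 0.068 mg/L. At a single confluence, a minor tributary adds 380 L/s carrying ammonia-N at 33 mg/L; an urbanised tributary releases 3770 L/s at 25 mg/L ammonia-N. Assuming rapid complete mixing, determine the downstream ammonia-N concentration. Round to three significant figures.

After mixing, C = (18000·0.06800 + 380.0·33.00 + 3770·25.00) / 22150 = 108000/22150 = 4.876 mg/L.

4.88 mg/L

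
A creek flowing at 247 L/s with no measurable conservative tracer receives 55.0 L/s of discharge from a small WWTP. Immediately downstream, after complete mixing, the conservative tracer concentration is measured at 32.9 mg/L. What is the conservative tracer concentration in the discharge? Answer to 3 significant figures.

181 mg/L

Mass balance: 247.0·0 + 55.00·Cₑ = 302.0·32.90
→ Cₑ = (302.0·32.90 − 247.0·0) / 55.00 = 180.7 mg/L.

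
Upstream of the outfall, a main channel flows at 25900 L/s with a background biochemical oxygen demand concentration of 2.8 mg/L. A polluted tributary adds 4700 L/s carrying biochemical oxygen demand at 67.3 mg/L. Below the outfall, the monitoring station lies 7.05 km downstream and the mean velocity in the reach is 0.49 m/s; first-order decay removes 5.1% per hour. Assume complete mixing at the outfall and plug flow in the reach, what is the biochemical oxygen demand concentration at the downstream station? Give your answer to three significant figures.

10.3 mg/L

Mixed concentration C = ΣQC/ΣQ = (25900·2.800 + 4700·67.30) / 30600 = 388800/30600 = 12.71 mg/L.
Travel time t = 7.05·1000 / 0.49 = 14390 s = 3.997 h.
5.1%/h lost → k = −ln(1 − 0.051) = 0.05235 h⁻¹.
Decay over the reach: 12.71·exp(−kt) = 12.71·0.8112 = 10.31 mg/L.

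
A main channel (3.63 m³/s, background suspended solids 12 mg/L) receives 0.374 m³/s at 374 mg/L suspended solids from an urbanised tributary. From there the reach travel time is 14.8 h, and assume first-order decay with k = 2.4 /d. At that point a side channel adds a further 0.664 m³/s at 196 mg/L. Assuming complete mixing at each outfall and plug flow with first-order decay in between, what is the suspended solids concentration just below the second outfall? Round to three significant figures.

Mixed concentration C = ΣQC/ΣQ = (3.630·12.00 + 0.3740·374.0) / 4.004 = 183.4/4.004 = 45.81 mg/L; combined flow 4.004 m³/s.
First-order decay: C = 45.81·exp(−k·t) = 45.81·0.2276 = 10.43 mg/L.
Second outfall: C = (4.004·10.43 + 0.6640·196.0)/4.668 = 36.83 mg/L.

36.8 mg/L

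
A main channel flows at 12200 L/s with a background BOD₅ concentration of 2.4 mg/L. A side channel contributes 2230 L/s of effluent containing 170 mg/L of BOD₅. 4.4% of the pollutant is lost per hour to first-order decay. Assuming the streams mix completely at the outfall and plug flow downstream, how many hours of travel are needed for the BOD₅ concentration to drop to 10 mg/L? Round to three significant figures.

Mass balance: C = (12200·2.400 + 2230·170.0) / 14430 = 408400/14430 = 28.30 mg/L.
4.4%/h lost → k = −ln(1 − 0.044) = 0.04500 h⁻¹.
28.30·exp(−k·t) = 10 → t = ln(28.30/10)/k = 83230 s = 23.12 h.

23.1 h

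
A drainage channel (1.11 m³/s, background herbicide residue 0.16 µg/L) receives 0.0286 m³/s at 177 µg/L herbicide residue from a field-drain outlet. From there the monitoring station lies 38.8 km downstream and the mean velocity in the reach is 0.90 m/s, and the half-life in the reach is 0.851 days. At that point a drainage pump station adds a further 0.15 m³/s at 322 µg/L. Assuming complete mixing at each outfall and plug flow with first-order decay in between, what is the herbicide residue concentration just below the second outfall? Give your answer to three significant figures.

Flow-weighted average: C = (1.110·0.1600 + 0.02860·177.0) / 1.139 = 5.240/1.139 = 4.602 µg/L; combined flow 1.139 m³/s.
Travel time t = 38.8·1000 / 0.90 = 43110 s = 11.98 h.
Half-life 0.851 d → k = ln 2 / 0.851 = 0.8145 d⁻¹.
Decay over the reach: 4.602·exp(−kt) = 4.602·0.6660 = 3.065 µg/L.
Second outfall: C = (1.139·3.065 + 0.1500·322.0)/1.289 = 40.19 µg/L.

40.2 µg/L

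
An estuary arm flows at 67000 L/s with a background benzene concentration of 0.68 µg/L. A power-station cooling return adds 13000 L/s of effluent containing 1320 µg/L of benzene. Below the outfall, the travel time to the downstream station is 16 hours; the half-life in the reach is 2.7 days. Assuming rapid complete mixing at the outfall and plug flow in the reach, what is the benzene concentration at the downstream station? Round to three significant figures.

Flow-weighted average: C = (67000·0.6800 + 13000·1320) / 80000 = 17210000/80000 = 215.1 µg/L.
Half-life 2.7 d → k = ln 2 / 2.7 = 0.2567 d⁻¹.
Applying C = C₀e^(−kt): 215.1 × 0.8427 = 181.2 µg/L.

181 µg/L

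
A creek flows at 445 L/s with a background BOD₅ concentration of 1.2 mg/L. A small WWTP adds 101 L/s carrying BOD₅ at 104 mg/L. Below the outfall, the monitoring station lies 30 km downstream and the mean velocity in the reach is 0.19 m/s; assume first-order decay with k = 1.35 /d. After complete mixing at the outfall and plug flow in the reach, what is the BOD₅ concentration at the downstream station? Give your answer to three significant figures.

1.71 mg/L

Mass balance: C = (445.0·1.200 + 101.0·104.0) / 546.0 = 11040/546.0 = 20.22 mg/L.
Travel time t = 30·1000 / 0.19 = 157900 s = 43.86 h.
Applying C = C₀e^(−kt): 20.22 × 0.08483 = 1.715 mg/L.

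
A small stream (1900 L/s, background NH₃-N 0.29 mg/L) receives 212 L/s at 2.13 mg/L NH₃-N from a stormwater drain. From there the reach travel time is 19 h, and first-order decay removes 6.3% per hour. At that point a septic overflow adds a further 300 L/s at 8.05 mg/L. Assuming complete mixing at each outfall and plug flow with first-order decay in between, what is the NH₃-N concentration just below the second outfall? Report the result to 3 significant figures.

1.12 mg/L

Conservation of mass: C = (1900·0.2900 + 212.0·2.130) / 2112 = 1003/2112 = 0.4747 mg/L; combined flow 2112 L/s.
6.3%/h lost → k = −ln(1 − 0.063) = 0.06507 h⁻¹.
Decay over the reach: 0.4747·exp(−kt) = 0.4747·0.2904 = 0.1379 mg/L.
Second outfall: C = (2112·0.1379 + 300.0·8.050)/2412 = 1.122 mg/L.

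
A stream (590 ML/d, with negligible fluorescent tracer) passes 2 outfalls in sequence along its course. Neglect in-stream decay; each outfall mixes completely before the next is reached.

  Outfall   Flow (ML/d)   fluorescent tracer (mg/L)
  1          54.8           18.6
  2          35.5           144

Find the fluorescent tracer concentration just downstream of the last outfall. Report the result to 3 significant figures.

After outfall 1: Q = 590.0 + 54.80 = 644.8 ML/d; C = (590.0·0 + 54.80·18.60)/644.8 = 1.581 mg/L.
After outfall 2: Q = 644.8 + 35.50 = 680.3 ML/d; C = (644.8·1.581 + 35.50·144.0)/680.3 = 9.013 mg/L.

9.01 mg/L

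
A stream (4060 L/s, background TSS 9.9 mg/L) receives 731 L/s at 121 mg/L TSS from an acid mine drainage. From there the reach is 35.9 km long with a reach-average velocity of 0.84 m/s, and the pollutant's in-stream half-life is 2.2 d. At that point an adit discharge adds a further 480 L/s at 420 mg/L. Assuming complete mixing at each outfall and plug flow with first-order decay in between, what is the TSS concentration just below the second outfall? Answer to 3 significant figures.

59.1 mg/L

After mixing, C = (4060·9.900 + 731.0·121.0) / 4791 = 128600/4791 = 26.85 mg/L; combined flow 4791 L/s.
Travel time t = 35.9·1000 / 0.84 = 42740 s = 11.87 h.
Half-life 2.2 d → k = ln 2 / 2.2 = 0.3151 d⁻¹.
Decay over the reach: 26.85·exp(−kt) = 26.85·0.8557 = 22.98 mg/L.
Second outfall: C = (4791·22.98 + 480.0·420.0)/5271 = 59.13 mg/L.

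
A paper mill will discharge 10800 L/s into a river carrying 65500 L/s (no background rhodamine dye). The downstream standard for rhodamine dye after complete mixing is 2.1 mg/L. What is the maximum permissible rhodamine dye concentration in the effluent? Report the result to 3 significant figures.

At the limit, (Qr·Cr + Qe·Cₑ)/(Qr + Qe) = 2.1:
Cₑ = (76300·2.1 − 65500·0) / 10800 = 14.84 mg/L.

14.8 mg/L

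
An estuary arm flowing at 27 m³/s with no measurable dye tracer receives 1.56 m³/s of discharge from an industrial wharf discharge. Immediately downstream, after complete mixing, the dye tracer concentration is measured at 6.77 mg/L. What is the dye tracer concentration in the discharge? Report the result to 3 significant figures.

124 mg/L

Mass balance: 27.00·0 + 1.560·Cₑ = 28.56·6.770
→ Cₑ = (28.56·6.770 − 27.00·0) / 1.560 = 123.9 mg/L.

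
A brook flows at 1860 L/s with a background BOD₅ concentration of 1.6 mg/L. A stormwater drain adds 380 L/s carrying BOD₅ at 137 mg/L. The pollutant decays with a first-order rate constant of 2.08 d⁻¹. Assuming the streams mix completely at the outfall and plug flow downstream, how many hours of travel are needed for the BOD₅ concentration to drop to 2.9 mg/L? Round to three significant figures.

Flow-weighted average: C = (1860·1.600 + 380.0·137.0) / 2240 = 55040/2240 = 24.57 mg/L.
24.57·exp(−k·t) = 2.9 → t = ln(24.57/2.9)/k = 88760 s = 24.66 h.

24.7 h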